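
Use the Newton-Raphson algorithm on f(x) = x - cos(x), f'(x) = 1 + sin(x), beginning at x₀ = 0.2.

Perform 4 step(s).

f(x) = x - cos(x)
f'(x) = 1 + sin(x)
x₀ = 0.2

Newton-Raphson formula: x_{n+1} = x_n - f(x_n)/f'(x_n)

Iteration 1:
  f(0.200000) = -0.780067
  f'(0.200000) = 1.198669
  x_1 = 0.200000 - (-0.780067)/1.198669 = 0.850777
Iteration 2:
  f(0.850777) = 0.191378
  f'(0.850777) = 1.751793
  x_2 = 0.850777 - 0.191378/1.751793 = 0.741530
Iteration 3:
  f(0.741530) = 0.004094
  f'(0.741530) = 1.675417
  x_3 = 0.741530 - 0.004094/1.675417 = 0.739086
Iteration 4:
  f(0.739086) = 0.000002
  f'(0.739086) = 1.673613
  x_4 = 0.739086 - 0.000002/1.673613 = 0.739085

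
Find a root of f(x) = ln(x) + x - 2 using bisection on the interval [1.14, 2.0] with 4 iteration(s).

f(x) = ln(x) + x - 2
Initial interval: [1.14, 2.0]

Iteration 1:
  c_1 = (1.140000 + 2.000000)/2 = 1.570000
  f(c_1) = f(1.570000) = 0.021076
  f(a) × f(c) < 0, new interval: [1.140000, 1.570000]
Iteration 2:
  c_2 = (1.140000 + 1.570000)/2 = 1.355000
  f(c_2) = f(1.355000) = -0.341199
  f(a) × f(c) ≥ 0, new interval: [1.355000, 1.570000]
Iteration 3:
  c_3 = (1.355000 + 1.570000)/2 = 1.462500
  f(c_3) = f(1.462500) = -0.157353
  f(a) × f(c) ≥ 0, new interval: [1.462500, 1.570000]
Iteration 4:
  c_4 = (1.462500 + 1.570000)/2 = 1.516250
  f(c_4) = f(1.516250) = -0.067510
  f(a) × f(c) ≥ 0, new interval: [1.516250, 1.570000]

After 4 iteration(s), the approximation is c_4 = 1.516250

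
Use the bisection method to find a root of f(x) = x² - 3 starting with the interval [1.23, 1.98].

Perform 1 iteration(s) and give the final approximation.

f(x) = x² - 3
Initial interval: [1.23, 1.98]

Iteration 1:
  c_1 = (1.230000 + 1.980000)/2 = 1.605000
  f(c_1) = f(1.605000) = -0.423975
  f(a) × f(c) ≥ 0, new interval: [1.605000, 1.980000]

After 1 iteration(s), the approximation is c_1 = 1.605000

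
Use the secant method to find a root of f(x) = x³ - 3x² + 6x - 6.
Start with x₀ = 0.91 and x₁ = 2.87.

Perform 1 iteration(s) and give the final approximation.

f(x) = x³ - 3x² + 6x - 6
x₀ = 0.91, x₁ = 2.87

Secant formula: x_{n+1} = x_n - f(x_n)(x_n - x_{n-1})/(f(x_n) - f(x_{n-1}))

Iteration 1:
  f(0.910000) = -2.270729
  f(2.870000) = 10.149203
  x_2 = 2.870000 - 10.149203×(2.870000 - 0.910000)/(10.149203 - (-2.270729))
       = 1.268346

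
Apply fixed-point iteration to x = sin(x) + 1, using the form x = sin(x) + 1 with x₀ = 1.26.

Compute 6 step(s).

Equation: x = sin(x) + 1
Fixed-point form: x = sin(x) + 1
x₀ = 1.26

x_1 = g(1.260000) = 1.952090
x_2 = g(1.952090) = 1.928184
x_3 = g(1.928184) = 1.936814
x_4 = g(1.936814) = 1.933760
x_5 = g(1.933760) = 1.934849
x_6 = g(1.934849) = 1.934462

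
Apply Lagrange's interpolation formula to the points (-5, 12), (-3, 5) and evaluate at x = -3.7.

Lagrange interpolation formula:
P(x) = Σ yᵢ × Lᵢ(x)
where Lᵢ(x) = Π_{j≠i} (x - xⱼ)/(xᵢ - xⱼ)

L_0(-3.7) = (-3.7 - (-3))/(-5 - (-3)) = 0.350000
L_1(-3.7) = (-3.7 - (-5))/(-3 - (-5)) = 0.650000

P(-3.7) = 12×L_0(-3.7) + 5×L_1(-3.7)
P(-3.7) = 7.450000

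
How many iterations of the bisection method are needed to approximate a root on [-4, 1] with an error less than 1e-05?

We need (b-a)/2^n ≤ 1e-05
(1 - (-4))/2^n ≤ 1e-05
5/2^n ≤ 1e-05
2^n ≥ 500000
n ≥ log₂(500000) = 18.93
n ≥ 19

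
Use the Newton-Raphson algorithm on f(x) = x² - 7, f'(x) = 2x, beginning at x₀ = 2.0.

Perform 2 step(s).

f(x) = x² - 7
f'(x) = 2x
x₀ = 2.0

Newton-Raphson formula: x_{n+1} = x_n - f(x_n)/f'(x_n)

Iteration 1:
  f(2.000000) = -3.000000
  f'(2.000000) = 4.000000
  x_1 = 2.000000 - (-3.000000)/4.000000 = 2.750000
Iteration 2:
  f(2.750000) = 0.562500
  f'(2.750000) = 5.500000
  x_2 = 2.750000 - 0.562500/5.500000 = 2.647727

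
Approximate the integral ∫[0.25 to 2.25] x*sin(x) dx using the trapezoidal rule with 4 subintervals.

f(x) = x*sin(x)
a = 0.25, b = 2.25, n = 4
h = (b - a)/n = 0.500000

Trapezoidal rule: (h/2)[f(x₀) + 2f(x₁) + 2f(x₂) + ... + f(xₙ)]

x_0 = 0.2500, f(x_0) = 0.061851, coefficient = 1
x_1 = 0.7500, f(x_1) = 0.511229, coefficient = 2
x_2 = 1.2500, f(x_2) = 1.186231, coefficient = 2
x_3 = 1.7500, f(x_3) = 1.721975, coefficient = 2
x_4 = 2.2500, f(x_4) = 1.750665, coefficient = 1

I ≈ (0.500000/2) × 8.651386 = 2.162847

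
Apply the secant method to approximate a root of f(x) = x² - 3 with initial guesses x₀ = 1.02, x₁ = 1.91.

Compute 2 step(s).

f(x) = x² - 3
x₀ = 1.02, x₁ = 1.91

Secant formula: x_{n+1} = x_n - f(x_n)(x_n - x_{n-1})/(f(x_n) - f(x_{n-1}))

Iteration 1:
  f(1.020000) = -1.959600
  f(1.910000) = 0.648100
  x_2 = 1.910000 - 0.648100×(1.910000 - 1.020000)/(0.648100 - (-1.959600))
       = 1.688805
Iteration 2:
  f(1.910000) = 0.648100
  f(1.688805) = -0.147936
  x_3 = 1.688805 - (-0.147936)×(1.688805 - 1.910000)/(-0.147936 - 0.648100)
       = 1.729912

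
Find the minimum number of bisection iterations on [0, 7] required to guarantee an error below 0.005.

We need (b-a)/2^n ≤ 0.005
(7 - 0)/2^n ≤ 0.005
7/2^n ≤ 0.005
2^n ≥ 1400
n ≥ log₂(1400) = 10.45
n ≥ 11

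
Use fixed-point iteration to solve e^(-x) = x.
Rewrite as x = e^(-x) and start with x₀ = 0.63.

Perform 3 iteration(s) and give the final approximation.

Equation: e^(-x) = x
Fixed-point form: x = e^(-x)
x₀ = 0.63

x_1 = g(0.630000) = 0.532592
x_2 = g(0.532592) = 0.587081
x_3 = g(0.587081) = 0.555948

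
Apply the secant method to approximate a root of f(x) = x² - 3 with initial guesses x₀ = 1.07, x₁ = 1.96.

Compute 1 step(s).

f(x) = x² - 3
x₀ = 1.07, x₁ = 1.96

Secant formula: x_{n+1} = x_n - f(x_n)(x_n - x_{n-1})/(f(x_n) - f(x_{n-1}))

Iteration 1:
  f(1.070000) = -1.855100
  f(1.960000) = 0.841600
  x_2 = 1.960000 - 0.841600×(1.960000 - 1.070000)/(0.841600 - (-1.855100))
       = 1.682244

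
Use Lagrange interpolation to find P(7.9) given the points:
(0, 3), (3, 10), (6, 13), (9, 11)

Lagrange interpolation formula:
P(x) = Σ yᵢ × Lᵢ(x)
where Lᵢ(x) = Π_{j≠i} (x - xⱼ)/(xᵢ - xⱼ)

L_0(7.9) = (7.9 - 3)/(0 - 3) × (7.9 - 6)/(0 - 6) × (7.9 - 9)/(0 - 9) = 0.063216
L_1(7.9) = (7.9 - 0)/(3 - 0) × (7.9 - 6)/(3 - 6) × (7.9 - 9)/(3 - 9) = -0.305759
L_2(7.9) = (7.9 - 0)/(6 - 0) × (7.9 - 3)/(6 - 3) × (7.9 - 9)/(6 - 9) = 0.788537
L_3(7.9) = (7.9 - 0)/(9 - 0) × (7.9 - 3)/(9 - 3) × (7.9 - 6)/(9 - 6) = 0.454006

P(7.9) = 3×L_0(7.9) + 10×L_1(7.9) + 13×L_2(7.9) + 11×L_3(7.9)
P(7.9) = 12.377105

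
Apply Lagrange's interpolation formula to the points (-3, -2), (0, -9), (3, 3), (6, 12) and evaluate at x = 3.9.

Lagrange interpolation formula:
P(x) = Σ yᵢ × Lᵢ(x)
where Lᵢ(x) = Π_{j≠i} (x - xⱼ)/(xᵢ - xⱼ)

L_0(3.9) = (3.9 - 0)/(-3 - 0) × (3.9 - 3)/(-3 - 3) × (3.9 - 6)/(-3 - 6) = 0.045500
L_1(3.9) = (3.9 - (-3))/(0 - (-3)) × (3.9 - 3)/(0 - 3) × (3.9 - 6)/(0 - 6) = -0.241500
L_2(3.9) = (3.9 - (-3))/(3 - (-3)) × (3.9 - 0)/(3 - 0) × (3.9 - 6)/(3 - 6) = 1.046500
L_3(3.9) = (3.9 - (-3))/(6 - (-3)) × (3.9 - 0)/(6 - 0) × (3.9 - 3)/(6 - 3) = 0.149500

P(3.9) = (-2)×L_0(3.9) + (-9)×L_1(3.9) + 3×L_2(3.9) + 12×L_3(3.9)
P(3.9) = 7.016000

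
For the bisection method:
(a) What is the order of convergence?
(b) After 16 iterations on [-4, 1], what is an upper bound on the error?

(a) Bisection has linear (order 1) convergence; the error is halved each step.

(b) Error bound = (b-a)/2^n = (1 - (-4))/2^{16}
    = 5/2^{16}

(a) 1 (linear); (b) error ≤ 7.63e-05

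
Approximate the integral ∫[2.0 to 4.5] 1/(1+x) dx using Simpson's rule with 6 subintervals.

f(x) = 1/(1+x)
a = 2.0, b = 4.5, n = 6
h = (b - a)/n = 0.416667

Simpson's rule: (h/3)[f(x₀) + 4f(x₁) + 2f(x₂) + ... + f(xₙ)]

x_0 = 2.0000, f(x_0) = 0.333333, coefficient = 1
x_1 = 2.4167, f(x_1) = 0.292683, coefficient = 4
x_2 = 2.8333, f(x_2) = 0.260870, coefficient = 2
x_3 = 3.2500, f(x_3) = 0.235294, coefficient = 4
x_4 = 3.6667, f(x_4) = 0.214286, coefficient = 2
x_5 = 4.0833, f(x_5) = 0.196721, coefficient = 4
x_6 = 4.5000, f(x_6) = 0.181818, coefficient = 1

I ≈ (0.416667/3) × 4.364255 = 0.606147
Exact value: 0.606136
Error: 0.000011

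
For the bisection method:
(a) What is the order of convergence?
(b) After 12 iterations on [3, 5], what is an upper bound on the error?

(a) Bisection has linear (order 1) convergence; the error is halved each step.

(b) Error bound = (b-a)/2^n = (5 - 3)/2^{12}
    = 2/2^{12}

(a) 1 (linear); (b) error ≤ 4.88e-04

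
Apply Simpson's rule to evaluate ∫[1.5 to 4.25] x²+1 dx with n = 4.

f(x) = x²+1
a = 1.5, b = 4.25, n = 4
h = (b - a)/n = 0.687500

Simpson's rule: (h/3)[f(x₀) + 4f(x₁) + 2f(x₂) + ... + f(xₙ)]

x_0 = 1.5000, f(x_0) = 3.250000, coefficient = 1
x_1 = 2.1875, f(x_1) = 5.785156, coefficient = 4
x_2 = 2.8750, f(x_2) = 9.265625, coefficient = 2
x_3 = 3.5625, f(x_3) = 13.691406, coefficient = 4
x_4 = 4.2500, f(x_4) = 19.062500, coefficient = 1

I ≈ (0.687500/3) × 118.750000 = 27.213542
Exact value: 27.213542
Error: 0.000000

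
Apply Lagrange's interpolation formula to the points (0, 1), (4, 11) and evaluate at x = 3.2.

Lagrange interpolation formula:
P(x) = Σ yᵢ × Lᵢ(x)
where Lᵢ(x) = Π_{j≠i} (x - xⱼ)/(xᵢ - xⱼ)

L_0(3.2) = (3.2 - 4)/(0 - 4) = 0.200000
L_1(3.2) = (3.2 - 0)/(4 - 0) = 0.800000

P(3.2) = 1×L_0(3.2) + 11×L_1(3.2)
P(3.2) = 9.000000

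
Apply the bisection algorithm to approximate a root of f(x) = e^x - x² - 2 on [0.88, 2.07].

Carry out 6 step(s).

f(x) = e^x - x² - 2
Initial interval: [0.88, 2.07]

Iteration 1:
  c_1 = (0.880000 + 2.070000)/2 = 1.475000
  f(c_1) = f(1.475000) = 0.195411
  f(a) × f(c) < 0, new interval: [0.880000, 1.475000]
Iteration 2:
  c_2 = (0.880000 + 1.475000)/2 = 1.177500
  f(c_2) = f(1.177500) = -0.140258
  f(a) × f(c) ≥ 0, new interval: [1.177500, 1.475000]
Iteration 3:
  c_3 = (1.177500 + 1.475000)/2 = 1.326250
  f(c_3) = f(1.326250) = 0.007952
  f(a) × f(c) < 0, new interval: [1.177500, 1.326250]
Iteration 4:
  c_4 = (1.177500 + 1.326250)/2 = 1.251875
  f(c_4) = f(1.251875) = -0.070298
  f(a) × f(c) ≥ 0, new interval: [1.251875, 1.326250]
Iteration 5:
  c_5 = (1.251875 + 1.326250)/2 = 1.289062
  f(c_5) = f(1.289062) = -0.032300
  f(a) × f(c) ≥ 0, new interval: [1.289062, 1.326250]
Iteration 6:
  c_6 = (1.289062 + 1.326250)/2 = 1.307656
  f(c_6) = f(1.307656) = -0.012467
  f(a) × f(c) ≥ 0, new interval: [1.307656, 1.326250]

After 6 iteration(s), the approximation is c_6 = 1.307656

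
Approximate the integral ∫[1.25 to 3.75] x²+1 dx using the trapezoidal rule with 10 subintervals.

f(x) = x²+1
a = 1.25, b = 3.75, n = 10
h = (b - a)/n = 0.250000

Trapezoidal rule: (h/2)[f(x₀) + 2f(x₁) + 2f(x₂) + ... + f(xₙ)]

x_0 = 1.2500, f(x_0) = 2.562500, coefficient = 1
x_1 = 1.5000, f(x_1) = 3.250000, coefficient = 2
x_2 = 1.7500, f(x_2) = 4.062500, coefficient = 2
x_3 = 2.0000, f(x_3) = 5.000000, coefficient = 2
x_4 = 2.2500, f(x_4) = 6.062500, coefficient = 2
x_5 = 2.5000, f(x_5) = 7.250000, coefficient = 2
x_6 = 2.7500, f(x_6) = 8.562500, coefficient = 2
x_7 = 3.0000, f(x_7) = 10.000000, coefficient = 2
x_8 = 3.2500, f(x_8) = 11.562500, coefficient = 2
x_9 = 3.5000, f(x_9) = 13.250000, coefficient = 2
x_10 = 3.7500, f(x_10) = 15.062500, coefficient = 1

I ≈ (0.250000/2) × 155.625000 = 19.453125
Exact value: 19.427083
Error: 0.026042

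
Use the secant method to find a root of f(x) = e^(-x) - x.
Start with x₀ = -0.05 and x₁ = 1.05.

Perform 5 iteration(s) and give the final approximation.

f(x) = e^(-x) - x
x₀ = -0.05, x₁ = 1.05

Secant formula: x_{n+1} = x_n - f(x_n)(x_n - x_{n-1})/(f(x_n) - f(x_{n-1}))

Iteration 1:
  f(-0.050000) = 1.101271
  f(1.050000) = -0.700062
  x_2 = 1.050000 - (-0.700062)×(1.050000 - (-0.050000))/(-0.700062 - 1.101271)
       = 0.622501
Iteration 2:
  f(1.050000) = -0.700062
  f(0.622501) = -0.085900
  x_3 = 0.622501 - (-0.085900)×(0.622501 - 1.050000)/(-0.085900 - (-0.700062))
       = 0.562709
Iteration 3:
  f(0.622501) = -0.085900
  f(0.562709) = 0.006956
  x_4 = 0.562709 - 0.006956×(0.562709 - 0.622501)/(0.006956 - (-0.085900))
       = 0.567187
Iteration 4:
  f(0.562709) = 0.006956
  f(0.567187) = -0.000069
  x_5 = 0.567187 - (-0.000069)×(0.567187 - 0.562709)/(-0.000069 - 0.006956)
       = 0.567143
Iteration 5:
  f(0.567187) = -0.000069
  f(0.567143) = 0.000000
  x_6 = 0.567143 - 0.000000×(0.567143 - 0.567187)/(0.000000 - (-0.000069))
       = 0.567143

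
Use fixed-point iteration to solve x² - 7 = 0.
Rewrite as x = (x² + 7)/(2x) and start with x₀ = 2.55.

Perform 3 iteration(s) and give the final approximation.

Equation: x² - 7 = 0
Fixed-point form: x = (x² + 7)/(2x)
x₀ = 2.55

x_1 = g(2.550000) = 2.647549
x_2 = g(2.647549) = 2.645752
x_3 = g(2.645752) = 2.645751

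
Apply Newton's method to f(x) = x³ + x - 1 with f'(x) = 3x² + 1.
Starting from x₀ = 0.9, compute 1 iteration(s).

f(x) = x³ + x - 1
f'(x) = 3x² + 1
x₀ = 0.9

Newton-Raphson formula: x_{n+1} = x_n - f(x_n)/f'(x_n)

Iteration 1:
  f(0.900000) = 0.629000
  f'(0.900000) = 3.430000
  x_1 = 0.900000 - 0.629000/3.430000 = 0.716618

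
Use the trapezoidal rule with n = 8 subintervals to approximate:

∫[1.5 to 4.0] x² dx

f(x) = x²
a = 1.5, b = 4.0, n = 8
h = (b - a)/n = 0.312500

Trapezoidal rule: (h/2)[f(x₀) + 2f(x₁) + 2f(x₂) + ... + f(xₙ)]

x_0 = 1.5000, f(x_0) = 2.250000, coefficient = 1
x_1 = 1.8125, f(x_1) = 3.285156, coefficient = 2
x_2 = 2.1250, f(x_2) = 4.515625, coefficient = 2
x_3 = 2.4375, f(x_3) = 5.941406, coefficient = 2
x_4 = 2.7500, f(x_4) = 7.562500, coefficient = 2
x_5 = 3.0625, f(x_5) = 9.378906, coefficient = 2
x_6 = 3.3750, f(x_6) = 11.390625, coefficient = 2
x_7 = 3.6875, f(x_7) = 13.597656, coefficient = 2
x_8 = 4.0000, f(x_8) = 16.000000, coefficient = 1

I ≈ (0.312500/2) × 129.593750 = 20.249023
Exact value: 20.208333
Error: 0.040690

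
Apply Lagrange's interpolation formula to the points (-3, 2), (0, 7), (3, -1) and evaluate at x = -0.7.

Lagrange interpolation formula:
P(x) = Σ yᵢ × Lᵢ(x)
where Lᵢ(x) = Π_{j≠i} (x - xⱼ)/(xᵢ - xⱼ)

L_0(-0.7) = (-0.7 - 0)/(-3 - 0) × (-0.7 - 3)/(-3 - 3) = 0.143889
L_1(-0.7) = (-0.7 - (-3))/(0 - (-3)) × (-0.7 - 3)/(0 - 3) = 0.945556
L_2(-0.7) = (-0.7 - (-3))/(3 - (-3)) × (-0.7 - 0)/(3 - 0) = -0.089444

P(-0.7) = 2×L_0(-0.7) + 7×L_1(-0.7) + (-1)×L_2(-0.7)
P(-0.7) = 6.996111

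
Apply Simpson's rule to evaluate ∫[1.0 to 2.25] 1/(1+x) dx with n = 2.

f(x) = 1/(1+x)
a = 1.0, b = 2.25, n = 2
h = (b - a)/n = 0.625000

Simpson's rule: (h/3)[f(x₀) + 4f(x₁) + 2f(x₂) + ... + f(xₙ)]

x_0 = 1.0000, f(x_0) = 0.500000, coefficient = 1
x_1 = 1.6250, f(x_1) = 0.380952, coefficient = 4
x_2 = 2.2500, f(x_2) = 0.307692, coefficient = 1

I ≈ (0.625000/3) × 2.331502 = 0.485730
Exact value: 0.485508
Error: 0.000222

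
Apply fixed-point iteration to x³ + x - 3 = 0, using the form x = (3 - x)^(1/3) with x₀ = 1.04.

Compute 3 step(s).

Equation: x³ + x - 3 = 0
Fixed-point form: x = (3 - x)^(1/3)
x₀ = 1.04

x_1 = g(1.040000) = 1.251465
x_2 = g(1.251465) = 1.204735
x_3 = g(1.204735) = 1.215373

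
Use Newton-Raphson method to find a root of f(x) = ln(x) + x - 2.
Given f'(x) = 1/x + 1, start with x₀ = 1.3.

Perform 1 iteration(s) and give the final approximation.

f(x) = ln(x) + x - 2
f'(x) = 1/x + 1
x₀ = 1.3

Newton-Raphson formula: x_{n+1} = x_n - f(x_n)/f'(x_n)

Iteration 1:
  f(1.300000) = -0.437636
  f'(1.300000) = 1.769231
  x_1 = 1.300000 - (-0.437636)/1.769231 = 1.547359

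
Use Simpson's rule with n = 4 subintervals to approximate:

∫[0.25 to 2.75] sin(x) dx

f(x) = sin(x)
a = 0.25, b = 2.75, n = 4
h = (b - a)/n = 0.625000

Simpson's rule: (h/3)[f(x₀) + 4f(x₁) + 2f(x₂) + ... + f(xₙ)]

x_0 = 0.2500, f(x_0) = 0.247404, coefficient = 1
x_1 = 0.8750, f(x_1) = 0.767544, coefficient = 4
x_2 = 1.5000, f(x_2) = 0.997495, coefficient = 2
x_3 = 2.1250, f(x_3) = 0.850320, coefficient = 4
x_4 = 2.7500, f(x_4) = 0.381661, coefficient = 1

I ≈ (0.625000/3) × 9.095508 = 1.894898
Exact value: 1.893215
Error: 0.001683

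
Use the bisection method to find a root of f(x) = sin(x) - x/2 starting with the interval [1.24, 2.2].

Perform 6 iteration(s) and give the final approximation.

f(x) = sin(x) - x/2
Initial interval: [1.24, 2.2]

Iteration 1:
  c_1 = (1.240000 + 2.200000)/2 = 1.720000
  f(c_1) = f(1.720000) = 0.128890
  f(a) × f(c) ≥ 0, new interval: [1.720000, 2.200000]
Iteration 2:
  c_2 = (1.720000 + 2.200000)/2 = 1.960000
  f(c_2) = f(1.960000) = -0.054788
  f(a) × f(c) < 0, new interval: [1.720000, 1.960000]
Iteration 3:
  c_3 = (1.720000 + 1.960000)/2 = 1.840000
  f(c_3) = f(1.840000) = 0.043983
  f(a) × f(c) ≥ 0, new interval: [1.840000, 1.960000]
Iteration 4:
  c_4 = (1.840000 + 1.960000)/2 = 1.900000
  f(c_4) = f(1.900000) = -0.003700
  f(a) × f(c) < 0, new interval: [1.840000, 1.900000]
Iteration 5:
  c_5 = (1.840000 + 1.900000)/2 = 1.870000
  f(c_5) = f(1.870000) = 0.020572
  f(a) × f(c) ≥ 0, new interval: [1.870000, 1.900000]
Iteration 6:
  c_6 = (1.870000 + 1.900000)/2 = 1.885000
  f(c_6) = f(1.885000) = 0.008543
  f(a) × f(c) ≥ 0, new interval: [1.885000, 1.900000]

After 6 iteration(s), the approximation is c_6 = 1.885000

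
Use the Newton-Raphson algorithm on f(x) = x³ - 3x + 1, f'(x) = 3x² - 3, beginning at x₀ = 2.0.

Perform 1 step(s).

f(x) = x³ - 3x + 1
f'(x) = 3x² - 3
x₀ = 2.0

Newton-Raphson formula: x_{n+1} = x_n - f(x_n)/f'(x_n)

Iteration 1:
  f(2.000000) = 3.000000
  f'(2.000000) = 9.000000
  x_1 = 2.000000 - 3.000000/9.000000 = 1.666667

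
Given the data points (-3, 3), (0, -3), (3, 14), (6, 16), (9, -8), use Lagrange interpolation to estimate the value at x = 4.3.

Lagrange interpolation formula:
P(x) = Σ yᵢ × Lᵢ(x)
where Lᵢ(x) = Π_{j≠i} (x - xⱼ)/(xᵢ - xⱼ)

L_0(4.3) = (4.3 - 0)/(-3 - 0) × (4.3 - 3)/(-3 - 3) × (4.3 - 6)/(-3 - 6) × (4.3 - 9)/(-3 - 9) = 0.022975
L_1(4.3) = (4.3 - (-3))/(0 - (-3)) × (4.3 - 3)/(0 - 3) × (4.3 - 6)/(0 - 6) × (4.3 - 9)/(0 - 9) = -0.156019
L_2(4.3) = (4.3 - (-3))/(3 - (-3)) × (4.3 - 0)/(3 - 0) × (4.3 - 6)/(3 - 6) × (4.3 - 9)/(3 - 9) = 0.774093
L_3(4.3) = (4.3 - (-3))/(6 - (-3)) × (4.3 - 0)/(6 - 0) × (4.3 - 3)/(6 - 3) × (4.3 - 9)/(6 - 9) = 0.394636
L_4(4.3) = (4.3 - (-3))/(9 - (-3)) × (4.3 - 0)/(9 - 0) × (4.3 - 3)/(9 - 3) × (4.3 - 6)/(9 - 6) = -0.035685

P(4.3) = 3×L_0(4.3) + (-3)×L_1(4.3) + 14×L_2(4.3) + 16×L_3(4.3) + (-8)×L_4(4.3)
P(4.3) = 17.973933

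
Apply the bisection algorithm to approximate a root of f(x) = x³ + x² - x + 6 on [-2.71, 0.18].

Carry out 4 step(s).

f(x) = x³ + x² - x + 6
Initial interval: [-2.71, 0.18]

Iteration 1:
  c_1 = (-2.710000 + 0.180000)/2 = -1.265000
  f(c_1) = f(-1.265000) = 6.840940
  f(a) × f(c) < 0, new interval: [-2.710000, -1.265000]
Iteration 2:
  c_2 = (-2.710000 + (-1.265000))/2 = -1.987500
  f(c_2) = f(-1.987500) = 4.086721
  f(a) × f(c) < 0, new interval: [-2.710000, -1.987500]
Iteration 3:
  c_3 = (-2.710000 + (-1.987500))/2 = -2.348750
  f(c_3) = f(-2.348750) = 0.908200
  f(a) × f(c) < 0, new interval: [-2.710000, -2.348750]
Iteration 4:
  c_4 = (-2.710000 + (-2.348750))/2 = -2.529375
  f(c_4) = f(-2.529375) = -1.255165
  f(a) × f(c) ≥ 0, new interval: [-2.529375, -2.348750]

After 4 iteration(s), the approximation is c_4 = -2.529375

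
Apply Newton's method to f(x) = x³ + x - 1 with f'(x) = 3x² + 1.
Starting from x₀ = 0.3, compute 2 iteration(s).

f(x) = x³ + x - 1
f'(x) = 3x² + 1
x₀ = 0.3

Newton-Raphson formula: x_{n+1} = x_n - f(x_n)/f'(x_n)

Iteration 1:
  f(0.300000) = -0.673000
  f'(0.300000) = 1.270000
  x_1 = 0.300000 - (-0.673000)/1.270000 = 0.829921
Iteration 2:
  f(0.829921) = 0.401546
  f'(0.829921) = 3.066308
  x_2 = 0.829921 - 0.401546/3.066308 = 0.698967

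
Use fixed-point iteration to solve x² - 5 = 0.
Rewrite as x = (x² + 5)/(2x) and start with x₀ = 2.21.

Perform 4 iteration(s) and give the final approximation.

Equation: x² - 5 = 0
Fixed-point form: x = (x² + 5)/(2x)
x₀ = 2.21

x_1 = g(2.210000) = 2.236222
x_2 = g(2.236222) = 2.236068
x_3 = g(2.236068) = 2.236068
x_4 = g(2.236068) = 2.236068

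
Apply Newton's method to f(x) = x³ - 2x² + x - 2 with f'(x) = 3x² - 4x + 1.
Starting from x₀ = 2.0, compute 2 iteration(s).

f(x) = x³ - 2x² + x - 2
f'(x) = 3x² - 4x + 1
x₀ = 2.0

Newton-Raphson formula: x_{n+1} = x_n - f(x_n)/f'(x_n)

Iteration 1:
  f(2.000000) = 0.000000
  f'(2.000000) = 5.000000
  x_1 = 2.000000 - 0.000000/5.000000 = 2.000000
Iteration 2:
  f(2.000000) = 0.000000
  f'(2.000000) = 5.000000
  x_2 = 2.000000 - 0.000000/5.000000 = 2.000000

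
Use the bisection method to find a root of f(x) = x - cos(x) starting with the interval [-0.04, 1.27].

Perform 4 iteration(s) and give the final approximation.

f(x) = x - cos(x)
Initial interval: [-0.04, 1.27]

Iteration 1:
  c_1 = (-0.040000 + 1.270000)/2 = 0.615000
  f(c_1) = f(0.615000) = -0.201773
  f(a) × f(c) ≥ 0, new interval: [0.615000, 1.270000]
Iteration 2:
  c_2 = (0.615000 + 1.270000)/2 = 0.942500
  f(c_2) = f(0.942500) = 0.354733
  f(a) × f(c) < 0, new interval: [0.615000, 0.942500]
Iteration 3:
  c_3 = (0.615000 + 0.942500)/2 = 0.778750
  f(c_3) = f(0.778750) = 0.066958
  f(a) × f(c) < 0, new interval: [0.615000, 0.778750]
Iteration 4:
  c_4 = (0.615000 + 0.778750)/2 = 0.696875
  f(c_4) = f(0.696875) = -0.069977
  f(a) × f(c) ≥ 0, new interval: [0.696875, 0.778750]

After 4 iteration(s), the approximation is c_4 = 0.696875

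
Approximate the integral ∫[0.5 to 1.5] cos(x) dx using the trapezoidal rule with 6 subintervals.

f(x) = cos(x)
a = 0.5, b = 1.5, n = 6
h = (b - a)/n = 0.166667

Trapezoidal rule: (h/2)[f(x₀) + 2f(x₁) + 2f(x₂) + ... + f(xₙ)]

x_0 = 0.5000, f(x_0) = 0.877583, coefficient = 1
x_1 = 0.6667, f(x_1) = 0.785887, coefficient = 2
x_2 = 0.8333, f(x_2) = 0.672412, coefficient = 2
x_3 = 1.0000, f(x_3) = 0.540302, coefficient = 2
x_4 = 1.1667, f(x_4) = 0.393219, coefficient = 2
x_5 = 1.3333, f(x_5) = 0.235238, coefficient = 2
x_6 = 1.5000, f(x_6) = 0.070737, coefficient = 1

I ≈ (0.166667/2) × 6.202436 = 0.516870
Exact value: 0.518069
Error: 0.001200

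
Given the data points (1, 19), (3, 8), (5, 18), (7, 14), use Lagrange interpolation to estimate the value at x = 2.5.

Lagrange interpolation formula:
P(x) = Σ yᵢ × Lᵢ(x)
where Lᵢ(x) = Π_{j≠i} (x - xⱼ)/(xᵢ - xⱼ)

L_0(2.5) = (2.5 - 3)/(1 - 3) × (2.5 - 5)/(1 - 5) × (2.5 - 7)/(1 - 7) = 0.117188
L_1(2.5) = (2.5 - 1)/(3 - 1) × (2.5 - 5)/(3 - 5) × (2.5 - 7)/(3 - 7) = 1.054688
L_2(2.5) = (2.5 - 1)/(5 - 1) × (2.5 - 3)/(5 - 3) × (2.5 - 7)/(5 - 7) = -0.210938
L_3(2.5) = (2.5 - 1)/(7 - 1) × (2.5 - 3)/(7 - 3) × (2.5 - 5)/(7 - 5) = 0.039062

P(2.5) = 19×L_0(2.5) + 8×L_1(2.5) + 18×L_2(2.5) + 14×L_3(2.5)
P(2.5) = 7.414062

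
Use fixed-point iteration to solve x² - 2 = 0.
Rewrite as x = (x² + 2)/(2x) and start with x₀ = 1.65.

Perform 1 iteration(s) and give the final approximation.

Equation: x² - 2 = 0
Fixed-point form: x = (x² + 2)/(2x)
x₀ = 1.65

x_1 = g(1.650000) = 1.431061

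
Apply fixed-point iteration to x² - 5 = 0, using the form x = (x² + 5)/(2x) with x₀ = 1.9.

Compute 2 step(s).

Equation: x² - 5 = 0
Fixed-point form: x = (x² + 5)/(2x)
x₀ = 1.9

x_1 = g(1.900000) = 2.265789
x_2 = g(2.265789) = 2.236263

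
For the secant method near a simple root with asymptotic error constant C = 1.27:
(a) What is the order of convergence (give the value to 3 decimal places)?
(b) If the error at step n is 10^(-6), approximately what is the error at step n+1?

(a) Secant method has superlinear convergence with order φ = (1+√5)/2 ≈ 1.618.
    This means |e_{n+1}| ≈ C|e_n|^1.618.

(b) With |e_n| = 10^(-6) and C = 1.27:
    |e_{n+1}| ≈ 1.27 × (10^(-6))^1.618 = 1.27 × 10^(-9.71)

(a) ≈ 1.618 (golden ratio); (b) |e_{n+1}| ≈ 2.487e-10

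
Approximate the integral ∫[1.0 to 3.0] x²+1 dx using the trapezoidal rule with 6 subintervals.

f(x) = x²+1
a = 1.0, b = 3.0, n = 6
h = (b - a)/n = 0.333333

Trapezoidal rule: (h/2)[f(x₀) + 2f(x₁) + 2f(x₂) + ... + f(xₙ)]

x_0 = 1.0000, f(x_0) = 2.000000, coefficient = 1
x_1 = 1.3333, f(x_1) = 2.777778, coefficient = 2
x_2 = 1.6667, f(x_2) = 3.777778, coefficient = 2
x_3 = 2.0000, f(x_3) = 5.000000, coefficient = 2
x_4 = 2.3333, f(x_4) = 6.444444, coefficient = 2
x_5 = 2.6667, f(x_5) = 8.111111, coefficient = 2
x_6 = 3.0000, f(x_6) = 10.000000, coefficient = 1

I ≈ (0.333333/2) × 64.222222 = 10.703704
Exact value: 10.666667
Error: 0.037037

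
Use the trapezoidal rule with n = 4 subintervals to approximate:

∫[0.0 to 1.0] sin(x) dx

f(x) = sin(x)
a = 0.0, b = 1.0, n = 4
h = (b - a)/n = 0.250000

Trapezoidal rule: (h/2)[f(x₀) + 2f(x₁) + 2f(x₂) + ... + f(xₙ)]

x_0 = 0.0000, f(x_0) = 0.000000, coefficient = 1
x_1 = 0.2500, f(x_1) = 0.247404, coefficient = 2
x_2 = 0.5000, f(x_2) = 0.479426, coefficient = 2
x_3 = 0.7500, f(x_3) = 0.681639, coefficient = 2
x_4 = 1.0000, f(x_4) = 0.841471, coefficient = 1

I ≈ (0.250000/2) × 3.658408 = 0.457301
Exact value: 0.459698
Error: 0.002397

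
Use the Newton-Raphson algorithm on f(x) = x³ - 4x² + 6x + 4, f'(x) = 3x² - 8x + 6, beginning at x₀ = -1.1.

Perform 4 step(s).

f(x) = x³ - 4x² + 6x + 4
f'(x) = 3x² - 8x + 6
x₀ = -1.1

Newton-Raphson formula: x_{n+1} = x_n - f(x_n)/f'(x_n)

Iteration 1:
  f(-1.100000) = -8.771000
  f'(-1.100000) = 18.430000
  x_1 = -1.100000 - (-8.771000)/18.430000 = -0.624091
Iteration 2:
  f(-0.624091) = -1.545583
  f'(-0.624091) = 12.161199
  x_2 = -0.624091 - (-1.545583)/12.161199 = -0.497000
Iteration 3:
  f(-0.497000) = -0.092797
  f'(-0.497000) = 10.717025
  x_3 = -0.497000 - (-0.092797)/10.717025 = -0.488341
Iteration 4:
  f(-0.488341) = -0.000411
  f'(-0.488341) = 10.622158
  x_4 = -0.488341 - (-0.000411)/10.622158 = -0.488302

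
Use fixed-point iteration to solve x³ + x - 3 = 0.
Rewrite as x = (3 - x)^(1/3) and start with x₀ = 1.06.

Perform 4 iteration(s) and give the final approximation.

Equation: x³ + x - 3 = 0
Fixed-point form: x = (3 - x)^(1/3)
x₀ = 1.06

x_1 = g(1.060000) = 1.247194
x_2 = g(1.247194) = 1.205715
x_3 = g(1.205715) = 1.215152
x_4 = g(1.215152) = 1.213018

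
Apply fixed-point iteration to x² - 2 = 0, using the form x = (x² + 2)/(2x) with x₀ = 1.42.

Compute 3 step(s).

Equation: x² - 2 = 0
Fixed-point form: x = (x² + 2)/(2x)
x₀ = 1.42

x_1 = g(1.420000) = 1.414225
x_2 = g(1.414225) = 1.414214
x_3 = g(1.414214) = 1.414214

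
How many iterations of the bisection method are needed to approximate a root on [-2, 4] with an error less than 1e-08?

We need (b-a)/2^n ≤ 1e-08
(4 - (-2))/2^n ≤ 1e-08
6/2^n ≤ 1e-08
2^n ≥ 600000000
n ≥ log₂(600000000) = 29.16
n ≥ 30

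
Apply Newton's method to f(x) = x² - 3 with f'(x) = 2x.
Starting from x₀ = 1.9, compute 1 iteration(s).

f(x) = x² - 3
f'(x) = 2x
x₀ = 1.9

Newton-Raphson formula: x_{n+1} = x_n - f(x_n)/f'(x_n)

Iteration 1:
  f(1.900000) = 0.610000
  f'(1.900000) = 3.800000
  x_1 = 1.900000 - 0.610000/3.800000 = 1.739474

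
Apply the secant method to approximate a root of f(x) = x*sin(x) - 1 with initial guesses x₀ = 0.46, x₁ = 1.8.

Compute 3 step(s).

f(x) = x*sin(x) - 1
x₀ = 0.46, x₁ = 1.8

Secant formula: x_{n+1} = x_n - f(x_n)(x_n - x_{n-1})/(f(x_n) - f(x_{n-1}))

Iteration 1:
  f(0.460000) = -0.795784
  f(1.800000) = 0.752926
  x_2 = 1.800000 - 0.752926×(1.800000 - 0.460000)/(0.752926 - (-0.795784))
       = 1.148541
Iteration 2:
  f(1.800000) = 0.752926
  f(1.148541) = 0.047661
  x_3 = 1.148541 - 0.047661×(1.148541 - 1.800000)/(0.047661 - 0.752926)
       = 1.104516
Iteration 3:
  f(1.148541) = 0.047661
  f(1.104516) = -0.013395
  x_4 = 1.104516 - (-0.013395)×(1.104516 - 1.148541)/(-0.013395 - 0.047661)
       = 1.114174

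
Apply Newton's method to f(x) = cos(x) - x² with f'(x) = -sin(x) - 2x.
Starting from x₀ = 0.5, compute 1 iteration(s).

f(x) = cos(x) - x²
f'(x) = -sin(x) - 2x
x₀ = 0.5

Newton-Raphson formula: x_{n+1} = x_n - f(x_n)/f'(x_n)

Iteration 1:
  f(0.500000) = 0.627583
  f'(0.500000) = -1.479426
  x_1 = 0.500000 - 0.627583/(-1.479426) = 0.924207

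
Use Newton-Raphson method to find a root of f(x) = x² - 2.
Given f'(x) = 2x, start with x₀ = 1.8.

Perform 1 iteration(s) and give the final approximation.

f(x) = x² - 2
f'(x) = 2x
x₀ = 1.8

Newton-Raphson formula: x_{n+1} = x_n - f(x_n)/f'(x_n)

Iteration 1:
  f(1.800000) = 1.240000
  f'(1.800000) = 3.600000
  x_1 = 1.800000 - 1.240000/3.600000 = 1.455556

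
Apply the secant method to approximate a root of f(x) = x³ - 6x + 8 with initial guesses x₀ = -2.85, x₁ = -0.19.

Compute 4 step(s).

f(x) = x³ - 6x + 8
x₀ = -2.85, x₁ = -0.19

Secant formula: x_{n+1} = x_n - f(x_n)(x_n - x_{n-1})/(f(x_n) - f(x_{n-1}))

Iteration 1:
  f(-2.850000) = 1.950875
  f(-0.190000) = 9.133141
  x_2 = -0.190000 - 9.133141×(-0.190000 - (-2.850000))/(9.133141 - 1.950875)
       = -3.572520
Iteration 2:
  f(-0.190000) = 9.133141
  f(-3.572520) = -16.160578
  x_3 = -3.572520 - (-16.160578)×(-3.572520 - (-0.190000))/(-16.160578 - 9.133141)
       = -1.411372
Iteration 3:
  f(-3.572520) = -16.160578
  f(-1.411372) = 13.656820
  x_4 = -1.411372 - 13.656820×(-1.411372 - (-3.572520))/(13.656820 - (-16.160578))
       = -2.401210
Iteration 4:
  f(-1.411372) = 13.656820
  f(-2.401210) = 8.562340
  x_5 = -2.401210 - 8.562340×(-2.401210 - (-1.411372))/(8.562340 - 13.656820)
       = -4.064841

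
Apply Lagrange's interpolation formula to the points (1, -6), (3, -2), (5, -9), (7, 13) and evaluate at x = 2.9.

Lagrange interpolation formula:
P(x) = Σ yᵢ × Lᵢ(x)
where Lᵢ(x) = Π_{j≠i} (x - xⱼ)/(xᵢ - xⱼ)

L_0(2.9) = (2.9 - 3)/(1 - 3) × (2.9 - 5)/(1 - 5) × (2.9 - 7)/(1 - 7) = 0.017938
L_1(2.9) = (2.9 - 1)/(3 - 1) × (2.9 - 5)/(3 - 5) × (2.9 - 7)/(3 - 7) = 1.022437
L_2(2.9) = (2.9 - 1)/(5 - 1) × (2.9 - 3)/(5 - 3) × (2.9 - 7)/(5 - 7) = -0.048688
L_3(2.9) = (2.9 - 1)/(7 - 1) × (2.9 - 3)/(7 - 3) × (2.9 - 5)/(7 - 5) = 0.008313

P(2.9) = (-6)×L_0(2.9) + (-2)×L_1(2.9) + (-9)×L_2(2.9) + 13×L_3(2.9)
P(2.9) = -1.606250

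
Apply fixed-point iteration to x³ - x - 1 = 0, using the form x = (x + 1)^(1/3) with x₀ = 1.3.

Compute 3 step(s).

Equation: x³ - x - 1 = 0
Fixed-point form: x = (x + 1)^(1/3)
x₀ = 1.3

x_1 = g(1.300000) = 1.320006
x_2 = g(1.320006) = 1.323822
x_3 = g(1.323822) = 1.324548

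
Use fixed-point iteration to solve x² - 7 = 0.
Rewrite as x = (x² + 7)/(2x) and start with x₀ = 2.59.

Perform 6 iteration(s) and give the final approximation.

Equation: x² - 7 = 0
Fixed-point form: x = (x² + 7)/(2x)
x₀ = 2.59

x_1 = g(2.590000) = 2.646351
x_2 = g(2.646351) = 2.645751
x_3 = g(2.645751) = 2.645751
x_4 = g(2.645751) = 2.645751
x_5 = g(2.645751) = 2.645751
x_6 = g(2.645751) = 2.645751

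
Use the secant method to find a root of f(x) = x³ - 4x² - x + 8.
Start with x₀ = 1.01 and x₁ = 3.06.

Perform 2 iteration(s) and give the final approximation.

f(x) = x³ - 4x² - x + 8
x₀ = 1.01, x₁ = 3.06

Secant formula: x_{n+1} = x_n - f(x_n)(x_n - x_{n-1})/(f(x_n) - f(x_{n-1}))

Iteration 1:
  f(1.010000) = 3.939901
  f(3.060000) = -3.861784
  x_2 = 3.060000 - (-3.861784)×(3.060000 - 1.010000)/(-3.861784 - 3.939901)
       = 2.045263
Iteration 2:
  f(3.060000) = -3.861784
  f(2.045263) = -2.222126
  x_3 = 2.045263 - (-2.222126)×(2.045263 - 3.060000)/(-2.222126 - (-3.861784))
       = 0.670054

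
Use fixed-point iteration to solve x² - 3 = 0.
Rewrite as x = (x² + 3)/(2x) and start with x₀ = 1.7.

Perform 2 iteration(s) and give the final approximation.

Equation: x² - 3 = 0
Fixed-point form: x = (x² + 3)/(2x)
x₀ = 1.7

x_1 = g(1.700000) = 1.732353
x_2 = g(1.732353) = 1.732051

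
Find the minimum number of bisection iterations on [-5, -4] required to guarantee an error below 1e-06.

We need (b-a)/2^n ≤ 1e-06
(-4 - (-5))/2^n ≤ 1e-06
1/2^n ≤ 1e-06
2^n ≥ 1000000
n ≥ log₂(1000000) = 19.93
n ≥ 20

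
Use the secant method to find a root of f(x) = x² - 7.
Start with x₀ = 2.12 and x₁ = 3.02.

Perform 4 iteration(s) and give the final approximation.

f(x) = x² - 7
x₀ = 2.12, x₁ = 3.02

Secant formula: x_{n+1} = x_n - f(x_n)(x_n - x_{n-1})/(f(x_n) - f(x_{n-1}))

Iteration 1:
  f(2.120000) = -2.505600
  f(3.020000) = 2.120400
  x_2 = 3.020000 - 2.120400×(3.020000 - 2.120000)/(2.120400 - (-2.505600))
       = 2.607471
Iteration 2:
  f(3.020000) = 2.120400
  f(2.607471) = -0.201096
  x_3 = 2.607471 - (-0.201096)×(2.607471 - 3.020000)/(-0.201096 - 2.120400)
       = 2.643206
Iteration 3:
  f(2.607471) = -0.201096
  f(2.643206) = -0.013465
  x_4 = 2.643206 - (-0.013465)×(2.643206 - 2.607471)/(-0.013465 - (-0.201096))
       = 2.645770
Iteration 4:
  f(2.643206) = -0.013465
  f(2.645770) = 0.000098
  x_5 = 2.645770 - 0.000098×(2.645770 - 2.643206)/(0.000098 - (-0.013465))
       = 2.645751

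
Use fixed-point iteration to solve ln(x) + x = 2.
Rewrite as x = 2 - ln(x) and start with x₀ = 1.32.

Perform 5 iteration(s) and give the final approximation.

Equation: ln(x) + x = 2
Fixed-point form: x = 2 - ln(x)
x₀ = 1.32

x_1 = g(1.320000) = 1.722368
x_2 = g(1.722368) = 1.456300
x_3 = g(1.456300) = 1.624101
x_4 = g(1.624101) = 1.515045
x_5 = g(1.515045) = 1.584555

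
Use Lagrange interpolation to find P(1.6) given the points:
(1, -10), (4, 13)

Lagrange interpolation formula:
P(x) = Σ yᵢ × Lᵢ(x)
where Lᵢ(x) = Π_{j≠i} (x - xⱼ)/(xᵢ - xⱼ)

L_0(1.6) = (1.6 - 4)/(1 - 4) = 0.800000
L_1(1.6) = (1.6 - 1)/(4 - 1) = 0.200000

P(1.6) = (-10)×L_0(1.6) + 13×L_1(1.6)
P(1.6) = -5.400000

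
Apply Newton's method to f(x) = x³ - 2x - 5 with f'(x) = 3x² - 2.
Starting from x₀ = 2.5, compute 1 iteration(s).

f(x) = x³ - 2x - 5
f'(x) = 3x² - 2
x₀ = 2.5

Newton-Raphson formula: x_{n+1} = x_n - f(x_n)/f'(x_n)

Iteration 1:
  f(2.500000) = 5.625000
  f'(2.500000) = 16.750000
  x_1 = 2.500000 - 5.625000/16.750000 = 2.164179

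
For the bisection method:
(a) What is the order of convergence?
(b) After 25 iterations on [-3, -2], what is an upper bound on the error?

(a) Bisection has linear (order 1) convergence; the error is halved each step.

(b) Error bound = (b-a)/2^n = (-2 - (-3))/2^{25}
    = 1/2^{25}

(a) 1 (linear); (b) error ≤ 2.98e-08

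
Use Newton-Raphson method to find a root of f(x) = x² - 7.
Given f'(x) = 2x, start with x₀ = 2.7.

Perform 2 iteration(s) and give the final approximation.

f(x) = x² - 7
f'(x) = 2x
x₀ = 2.7

Newton-Raphson formula: x_{n+1} = x_n - f(x_n)/f'(x_n)

Iteration 1:
  f(2.700000) = 0.290000
  f'(2.700000) = 5.400000
  x_1 = 2.700000 - 0.290000/5.400000 = 2.646296
Iteration 2:
  f(2.646296) = 0.002884
  f'(2.646296) = 5.292593
  x_2 = 2.646296 - 0.002884/5.292593 = 2.645751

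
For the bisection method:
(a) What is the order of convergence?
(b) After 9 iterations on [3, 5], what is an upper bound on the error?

(a) Bisection has linear (order 1) convergence; the error is halved each step.

(b) Error bound = (b-a)/2^n = (5 - 3)/2^{9}
    = 2/2^{9}

(a) 1 (linear); (b) error ≤ 3.91e-03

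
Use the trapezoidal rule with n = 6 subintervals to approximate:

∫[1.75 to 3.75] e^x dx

f(x) = e^x
a = 1.75, b = 3.75, n = 6
h = (b - a)/n = 0.333333

Trapezoidal rule: (h/2)[f(x₀) + 2f(x₁) + 2f(x₂) + ... + f(xₙ)]

x_0 = 1.7500, f(x_0) = 5.754603, coefficient = 1
x_1 = 2.0833, f(x_1) = 8.031195, coefficient = 2
x_2 = 2.4167, f(x_2) = 11.208436, coefficient = 2
x_3 = 2.7500, f(x_3) = 15.642632, coefficient = 2
x_4 = 3.0833, f(x_4) = 21.831051, coefficient = 2
x_5 = 3.4167, f(x_5) = 30.467687, coefficient = 2
x_6 = 3.7500, f(x_6) = 42.521082, coefficient = 1

I ≈ (0.333333/2) × 222.637686 = 37.106281
Exact value: 36.766479
Error: 0.339802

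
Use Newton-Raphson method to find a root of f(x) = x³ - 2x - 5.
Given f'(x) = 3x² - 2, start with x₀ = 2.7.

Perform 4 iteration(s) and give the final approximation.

f(x) = x³ - 2x - 5
f'(x) = 3x² - 2
x₀ = 2.7

Newton-Raphson formula: x_{n+1} = x_n - f(x_n)/f'(x_n)

Iteration 1:
  f(2.700000) = 9.283000
  f'(2.700000) = 19.870000
  x_1 = 2.700000 - 9.283000/19.870000 = 2.232813
Iteration 2:
  f(2.232813) = 1.665964
  f'(2.232813) = 12.956366
  x_2 = 2.232813 - 1.665964/12.956366 = 2.104231
Iteration 3:
  f(2.104231) = 0.108623
  f'(2.104231) = 11.283360
  x_3 = 2.104231 - 0.108623/11.283360 = 2.094604
Iteration 4:
  f(2.094604) = 0.000584
  f'(2.094604) = 11.162095
  x_4 = 2.094604 - 0.000584/11.162095 = 2.094551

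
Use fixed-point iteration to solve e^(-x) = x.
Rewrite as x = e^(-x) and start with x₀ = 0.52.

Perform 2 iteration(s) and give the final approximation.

Equation: e^(-x) = x
Fixed-point form: x = e^(-x)
x₀ = 0.52

x_1 = g(0.520000) = 0.594521
x_2 = g(0.594521) = 0.551827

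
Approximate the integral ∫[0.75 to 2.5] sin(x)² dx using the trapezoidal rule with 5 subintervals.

f(x) = sin(x)²
a = 0.75, b = 2.5, n = 5
h = (b - a)/n = 0.350000

Trapezoidal rule: (h/2)[f(x₀) + 2f(x₁) + 2f(x₂) + ... + f(xₙ)]

x_0 = 0.7500, f(x_0) = 0.464631, coefficient = 1
x_1 = 1.1000, f(x_1) = 0.794251, coefficient = 2
x_2 = 1.4500, f(x_2) = 0.985479, coefficient = 2
x_3 = 1.8000, f(x_3) = 0.948379, coefficient = 2
x_4 = 2.1500, f(x_4) = 0.700400, coefficient = 2
x_5 = 2.5000, f(x_5) = 0.358169, coefficient = 1

I ≈ (0.350000/2) × 7.679817 = 1.343968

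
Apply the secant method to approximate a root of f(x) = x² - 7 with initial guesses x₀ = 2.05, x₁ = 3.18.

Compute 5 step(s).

f(x) = x² - 7
x₀ = 2.05, x₁ = 3.18

Secant formula: x_{n+1} = x_n - f(x_n)(x_n - x_{n-1})/(f(x_n) - f(x_{n-1}))

Iteration 1:
  f(2.050000) = -2.797500
  f(3.180000) = 3.112400
  x_2 = 3.180000 - 3.112400×(3.180000 - 2.050000)/(3.112400 - (-2.797500))
       = 2.584895
Iteration 2:
  f(3.180000) = 3.112400
  f(2.584895) = -0.318319
  x_3 = 2.584895 - (-0.318319)×(2.584895 - 3.180000)/(-0.318319 - 3.112400)
       = 2.640112
Iteration 3:
  f(2.584895) = -0.318319
  f(2.640112) = -0.029811
  x_4 = 2.640112 - (-0.029811)×(2.640112 - 2.584895)/(-0.029811 - (-0.318319))
       = 2.645817
Iteration 4:
  f(2.640112) = -0.029811
  f(2.645817) = 0.000348
  x_5 = 2.645817 - 0.000348×(2.645817 - 2.640112)/(0.000348 - (-0.029811))
       = 2.645751
Iteration 5:
  f(2.645817) = 0.000348
  f(2.645751) = 0.000000
  x_6 = 2.645751 - 0.000000×(2.645751 - 2.645817)/(0.000000 - 0.000348)
       = 2.645751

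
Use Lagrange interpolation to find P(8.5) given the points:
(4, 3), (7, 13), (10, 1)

Lagrange interpolation formula:
P(x) = Σ yᵢ × Lᵢ(x)
where Lᵢ(x) = Π_{j≠i} (x - xⱼ)/(xᵢ - xⱼ)

L_0(8.5) = (8.5 - 7)/(4 - 7) × (8.5 - 10)/(4 - 10) = -0.125000
L_1(8.5) = (8.5 - 4)/(7 - 4) × (8.5 - 10)/(7 - 10) = 0.750000
L_2(8.5) = (8.5 - 4)/(10 - 4) × (8.5 - 7)/(10 - 7) = 0.375000

P(8.5) = 3×L_0(8.5) + 13×L_1(8.5) + 1×L_2(8.5)
P(8.5) = 9.750000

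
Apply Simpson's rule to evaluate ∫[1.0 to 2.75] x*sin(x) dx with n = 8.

f(x) = x*sin(x)
a = 1.0, b = 2.75, n = 8
h = (b - a)/n = 0.218750

Simpson's rule: (h/3)[f(x₀) + 4f(x₁) + 2f(x₂) + ... + f(xₙ)]

x_0 = 1.0000, f(x_0) = 0.841471, coefficient = 1
x_1 = 1.2188, f(x_1) = 1.144003, coefficient = 4
x_2 = 1.4375, f(x_2) = 1.424748, coefficient = 2
x_3 = 1.6562, f(x_3) = 1.650206, coefficient = 4
x_4 = 1.8750, f(x_4) = 1.788911, coefficient = 2
x_5 = 2.0938, f(x_5) = 1.813916, coefficient = 4
x_6 = 2.3125, f(x_6) = 1.705050, coefficient = 2
x_7 = 2.5312, f(x_7) = 1.450782, coefficient = 4
x_8 = 2.7500, f(x_8) = 1.049568, coefficient = 1

I ≈ (0.218750/3) × 35.964082 = 2.622381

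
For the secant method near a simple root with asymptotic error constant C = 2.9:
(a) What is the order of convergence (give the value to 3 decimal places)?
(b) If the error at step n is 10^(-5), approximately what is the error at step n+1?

(a) Secant method has superlinear convergence with order φ = (1+√5)/2 ≈ 1.618.
    This means |e_{n+1}| ≈ C|e_n|^1.618.

(b) With |e_n| = 10^(-5) and C = 2.9:
    |e_{n+1}| ≈ 2.9 × (10^(-5))^1.618 = 2.9 × 10^(-8.09)

(a) ≈ 1.618 (golden ratio); (b) |e_{n+1}| ≈ 2.356e-08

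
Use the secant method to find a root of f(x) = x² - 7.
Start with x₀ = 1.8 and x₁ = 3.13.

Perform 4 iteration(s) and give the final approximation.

f(x) = x² - 7
x₀ = 1.8, x₁ = 3.13

Secant formula: x_{n+1} = x_n - f(x_n)(x_n - x_{n-1})/(f(x_n) - f(x_{n-1}))

Iteration 1:
  f(1.800000) = -3.760000
  f(3.130000) = 2.796900
  x_2 = 3.130000 - 2.796900×(3.130000 - 1.800000)/(2.796900 - (-3.760000))
       = 2.562677
Iteration 2:
  f(3.130000) = 2.796900
  f(2.562677) = -0.432684
  x_3 = 2.562677 - (-0.432684)×(2.562677 - 3.130000)/(-0.432684 - 2.796900)
       = 2.638685
Iteration 3:
  f(2.562677) = -0.432684
  f(2.638685) = -0.037343
  x_4 = 2.638685 - (-0.037343)×(2.638685 - 2.562677)/(-0.037343 - (-0.432684))
       = 2.645864
Iteration 4:
  f(2.638685) = -0.037343
  f(2.645864) = 0.000597
  x_5 = 2.645864 - 0.000597×(2.645864 - 2.638685)/(0.000597 - (-0.037343))
       = 2.645751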